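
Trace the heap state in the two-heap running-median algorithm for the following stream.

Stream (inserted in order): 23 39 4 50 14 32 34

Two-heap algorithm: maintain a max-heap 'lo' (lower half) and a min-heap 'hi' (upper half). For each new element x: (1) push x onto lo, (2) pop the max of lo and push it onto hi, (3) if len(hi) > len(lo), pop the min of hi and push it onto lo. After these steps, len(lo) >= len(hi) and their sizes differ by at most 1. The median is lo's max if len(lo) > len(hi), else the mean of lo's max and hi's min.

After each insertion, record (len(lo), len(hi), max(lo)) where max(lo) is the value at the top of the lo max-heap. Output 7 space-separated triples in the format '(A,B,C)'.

Answer: (1,0,23) (1,1,23) (2,1,23) (2,2,23) (3,2,23) (3,3,23) (4,3,32)

Derivation:
Step 1: insert 23 -> lo=[23] hi=[] -> (len(lo)=1, len(hi)=0, max(lo)=23)
Step 2: insert 39 -> lo=[23] hi=[39] -> (len(lo)=1, len(hi)=1, max(lo)=23)
Step 3: insert 4 -> lo=[4, 23] hi=[39] -> (len(lo)=2, len(hi)=1, max(lo)=23)
Step 4: insert 50 -> lo=[4, 23] hi=[39, 50] -> (len(lo)=2, len(hi)=2, max(lo)=23)
Step 5: insert 14 -> lo=[4, 14, 23] hi=[39, 50] -> (len(lo)=3, len(hi)=2, max(lo)=23)
Step 6: insert 32 -> lo=[4, 14, 23] hi=[32, 39, 50] -> (len(lo)=3, len(hi)=3, max(lo)=23)
Step 7: insert 34 -> lo=[4, 14, 23, 32] hi=[34, 39, 50] -> (len(lo)=4, len(hi)=3, max(lo)=32)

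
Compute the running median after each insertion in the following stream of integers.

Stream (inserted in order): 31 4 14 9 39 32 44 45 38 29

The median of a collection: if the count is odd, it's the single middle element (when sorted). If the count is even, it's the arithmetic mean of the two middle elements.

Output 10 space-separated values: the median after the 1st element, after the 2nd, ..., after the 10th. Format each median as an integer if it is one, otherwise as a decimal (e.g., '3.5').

Answer: 31 17.5 14 11.5 14 22.5 31 31.5 32 31.5

Derivation:
Step 1: insert 31 -> lo=[31] (size 1, max 31) hi=[] (size 0) -> median=31
Step 2: insert 4 -> lo=[4] (size 1, max 4) hi=[31] (size 1, min 31) -> median=17.5
Step 3: insert 14 -> lo=[4, 14] (size 2, max 14) hi=[31] (size 1, min 31) -> median=14
Step 4: insert 9 -> lo=[4, 9] (size 2, max 9) hi=[14, 31] (size 2, min 14) -> median=11.5
Step 5: insert 39 -> lo=[4, 9, 14] (size 3, max 14) hi=[31, 39] (size 2, min 31) -> median=14
Step 6: insert 32 -> lo=[4, 9, 14] (size 3, max 14) hi=[31, 32, 39] (size 3, min 31) -> median=22.5
Step 7: insert 44 -> lo=[4, 9, 14, 31] (size 4, max 31) hi=[32, 39, 44] (size 3, min 32) -> median=31
Step 8: insert 45 -> lo=[4, 9, 14, 31] (size 4, max 31) hi=[32, 39, 44, 45] (size 4, min 32) -> median=31.5
Step 9: insert 38 -> lo=[4, 9, 14, 31, 32] (size 5, max 32) hi=[38, 39, 44, 45] (size 4, min 38) -> median=32
Step 10: insert 29 -> lo=[4, 9, 14, 29, 31] (size 5, max 31) hi=[32, 38, 39, 44, 45] (size 5, min 32) -> median=31.5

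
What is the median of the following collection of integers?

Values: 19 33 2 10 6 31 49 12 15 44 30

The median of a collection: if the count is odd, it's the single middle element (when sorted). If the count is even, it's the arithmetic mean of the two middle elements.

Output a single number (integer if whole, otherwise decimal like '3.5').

Step 1: insert 19 -> lo=[19] (size 1, max 19) hi=[] (size 0) -> median=19
Step 2: insert 33 -> lo=[19] (size 1, max 19) hi=[33] (size 1, min 33) -> median=26
Step 3: insert 2 -> lo=[2, 19] (size 2, max 19) hi=[33] (size 1, min 33) -> median=19
Step 4: insert 10 -> lo=[2, 10] (size 2, max 10) hi=[19, 33] (size 2, min 19) -> median=14.5
Step 5: insert 6 -> lo=[2, 6, 10] (size 3, max 10) hi=[19, 33] (size 2, min 19) -> median=10
Step 6: insert 31 -> lo=[2, 6, 10] (size 3, max 10) hi=[19, 31, 33] (size 3, min 19) -> median=14.5
Step 7: insert 49 -> lo=[2, 6, 10, 19] (size 4, max 19) hi=[31, 33, 49] (size 3, min 31) -> median=19
Step 8: insert 12 -> lo=[2, 6, 10, 12] (size 4, max 12) hi=[19, 31, 33, 49] (size 4, min 19) -> median=15.5
Step 9: insert 15 -> lo=[2, 6, 10, 12, 15] (size 5, max 15) hi=[19, 31, 33, 49] (size 4, min 19) -> median=15
Step 10: insert 44 -> lo=[2, 6, 10, 12, 15] (size 5, max 15) hi=[19, 31, 33, 44, 49] (size 5, min 19) -> median=17
Step 11: insert 30 -> lo=[2, 6, 10, 12, 15, 19] (size 6, max 19) hi=[30, 31, 33, 44, 49] (size 5, min 30) -> median=19

Answer: 19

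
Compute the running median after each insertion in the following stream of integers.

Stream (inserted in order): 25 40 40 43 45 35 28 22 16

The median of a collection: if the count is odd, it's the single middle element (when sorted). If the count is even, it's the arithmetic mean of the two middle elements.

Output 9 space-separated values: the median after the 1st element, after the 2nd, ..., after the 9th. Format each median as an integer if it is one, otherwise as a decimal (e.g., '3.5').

Step 1: insert 25 -> lo=[25] (size 1, max 25) hi=[] (size 0) -> median=25
Step 2: insert 40 -> lo=[25] (size 1, max 25) hi=[40] (size 1, min 40) -> median=32.5
Step 3: insert 40 -> lo=[25, 40] (size 2, max 40) hi=[40] (size 1, min 40) -> median=40
Step 4: insert 43 -> lo=[25, 40] (size 2, max 40) hi=[40, 43] (size 2, min 40) -> median=40
Step 5: insert 45 -> lo=[25, 40, 40] (size 3, max 40) hi=[43, 45] (size 2, min 43) -> median=40
Step 6: insert 35 -> lo=[25, 35, 40] (size 3, max 40) hi=[40, 43, 45] (size 3, min 40) -> median=40
Step 7: insert 28 -> lo=[25, 28, 35, 40] (size 4, max 40) hi=[40, 43, 45] (size 3, min 40) -> median=40
Step 8: insert 22 -> lo=[22, 25, 28, 35] (size 4, max 35) hi=[40, 40, 43, 45] (size 4, min 40) -> median=37.5
Step 9: insert 16 -> lo=[16, 22, 25, 28, 35] (size 5, max 35) hi=[40, 40, 43, 45] (size 4, min 40) -> median=35

Answer: 25 32.5 40 40 40 40 40 37.5 35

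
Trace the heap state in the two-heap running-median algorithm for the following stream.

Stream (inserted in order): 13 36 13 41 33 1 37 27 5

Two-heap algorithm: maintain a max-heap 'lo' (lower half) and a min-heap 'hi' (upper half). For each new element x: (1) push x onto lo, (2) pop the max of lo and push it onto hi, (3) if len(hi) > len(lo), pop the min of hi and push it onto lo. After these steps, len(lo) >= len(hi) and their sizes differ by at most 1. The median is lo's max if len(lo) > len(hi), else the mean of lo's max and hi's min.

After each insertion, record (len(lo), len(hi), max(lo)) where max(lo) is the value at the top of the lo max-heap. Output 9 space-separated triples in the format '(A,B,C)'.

Step 1: insert 13 -> lo=[13] hi=[] -> (len(lo)=1, len(hi)=0, max(lo)=13)
Step 2: insert 36 -> lo=[13] hi=[36] -> (len(lo)=1, len(hi)=1, max(lo)=13)
Step 3: insert 13 -> lo=[13, 13] hi=[36] -> (len(lo)=2, len(hi)=1, max(lo)=13)
Step 4: insert 41 -> lo=[13, 13] hi=[36, 41] -> (len(lo)=2, len(hi)=2, max(lo)=13)
Step 5: insert 33 -> lo=[13, 13, 33] hi=[36, 41] -> (len(lo)=3, len(hi)=2, max(lo)=33)
Step 6: insert 1 -> lo=[1, 13, 13] hi=[33, 36, 41] -> (len(lo)=3, len(hi)=3, max(lo)=13)
Step 7: insert 37 -> lo=[1, 13, 13, 33] hi=[36, 37, 41] -> (len(lo)=4, len(hi)=3, max(lo)=33)
Step 8: insert 27 -> lo=[1, 13, 13, 27] hi=[33, 36, 37, 41] -> (len(lo)=4, len(hi)=4, max(lo)=27)
Step 9: insert 5 -> lo=[1, 5, 13, 13, 27] hi=[33, 36, 37, 41] -> (len(lo)=5, len(hi)=4, max(lo)=27)

Answer: (1,0,13) (1,1,13) (2,1,13) (2,2,13) (3,2,33) (3,3,13) (4,3,33) (4,4,27) (5,4,27)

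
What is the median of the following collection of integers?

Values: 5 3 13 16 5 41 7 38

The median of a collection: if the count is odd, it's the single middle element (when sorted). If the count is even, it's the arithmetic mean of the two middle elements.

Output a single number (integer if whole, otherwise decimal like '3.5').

Answer: 10

Derivation:
Step 1: insert 5 -> lo=[5] (size 1, max 5) hi=[] (size 0) -> median=5
Step 2: insert 3 -> lo=[3] (size 1, max 3) hi=[5] (size 1, min 5) -> median=4
Step 3: insert 13 -> lo=[3, 5] (size 2, max 5) hi=[13] (size 1, min 13) -> median=5
Step 4: insert 16 -> lo=[3, 5] (size 2, max 5) hi=[13, 16] (size 2, min 13) -> median=9
Step 5: insert 5 -> lo=[3, 5, 5] (size 3, max 5) hi=[13, 16] (size 2, min 13) -> median=5
Step 6: insert 41 -> lo=[3, 5, 5] (size 3, max 5) hi=[13, 16, 41] (size 3, min 13) -> median=9
Step 7: insert 7 -> lo=[3, 5, 5, 7] (size 4, max 7) hi=[13, 16, 41] (size 3, min 13) -> median=7
Step 8: insert 38 -> lo=[3, 5, 5, 7] (size 4, max 7) hi=[13, 16, 38, 41] (size 4, min 13) -> median=10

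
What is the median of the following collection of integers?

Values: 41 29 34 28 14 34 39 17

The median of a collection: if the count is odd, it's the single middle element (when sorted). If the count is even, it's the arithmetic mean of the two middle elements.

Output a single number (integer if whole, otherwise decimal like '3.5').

Step 1: insert 41 -> lo=[41] (size 1, max 41) hi=[] (size 0) -> median=41
Step 2: insert 29 -> lo=[29] (size 1, max 29) hi=[41] (size 1, min 41) -> median=35
Step 3: insert 34 -> lo=[29, 34] (size 2, max 34) hi=[41] (size 1, min 41) -> median=34
Step 4: insert 28 -> lo=[28, 29] (size 2, max 29) hi=[34, 41] (size 2, min 34) -> median=31.5
Step 5: insert 14 -> lo=[14, 28, 29] (size 3, max 29) hi=[34, 41] (size 2, min 34) -> median=29
Step 6: insert 34 -> lo=[14, 28, 29] (size 3, max 29) hi=[34, 34, 41] (size 3, min 34) -> median=31.5
Step 7: insert 39 -> lo=[14, 28, 29, 34] (size 4, max 34) hi=[34, 39, 41] (size 3, min 34) -> median=34
Step 8: insert 17 -> lo=[14, 17, 28, 29] (size 4, max 29) hi=[34, 34, 39, 41] (size 4, min 34) -> median=31.5

Answer: 31.5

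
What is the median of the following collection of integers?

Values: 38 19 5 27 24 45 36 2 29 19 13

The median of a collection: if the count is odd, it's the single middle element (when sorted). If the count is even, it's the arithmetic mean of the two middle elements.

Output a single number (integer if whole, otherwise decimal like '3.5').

Step 1: insert 38 -> lo=[38] (size 1, max 38) hi=[] (size 0) -> median=38
Step 2: insert 19 -> lo=[19] (size 1, max 19) hi=[38] (size 1, min 38) -> median=28.5
Step 3: insert 5 -> lo=[5, 19] (size 2, max 19) hi=[38] (size 1, min 38) -> median=19
Step 4: insert 27 -> lo=[5, 19] (size 2, max 19) hi=[27, 38] (size 2, min 27) -> median=23
Step 5: insert 24 -> lo=[5, 19, 24] (size 3, max 24) hi=[27, 38] (size 2, min 27) -> median=24
Step 6: insert 45 -> lo=[5, 19, 24] (size 3, max 24) hi=[27, 38, 45] (size 3, min 27) -> median=25.5
Step 7: insert 36 -> lo=[5, 19, 24, 27] (size 4, max 27) hi=[36, 38, 45] (size 3, min 36) -> median=27
Step 8: insert 2 -> lo=[2, 5, 19, 24] (size 4, max 24) hi=[27, 36, 38, 45] (size 4, min 27) -> median=25.5
Step 9: insert 29 -> lo=[2, 5, 19, 24, 27] (size 5, max 27) hi=[29, 36, 38, 45] (size 4, min 29) -> median=27
Step 10: insert 19 -> lo=[2, 5, 19, 19, 24] (size 5, max 24) hi=[27, 29, 36, 38, 45] (size 5, min 27) -> median=25.5
Step 11: insert 13 -> lo=[2, 5, 13, 19, 19, 24] (size 6, max 24) hi=[27, 29, 36, 38, 45] (size 5, min 27) -> median=24

Answer: 24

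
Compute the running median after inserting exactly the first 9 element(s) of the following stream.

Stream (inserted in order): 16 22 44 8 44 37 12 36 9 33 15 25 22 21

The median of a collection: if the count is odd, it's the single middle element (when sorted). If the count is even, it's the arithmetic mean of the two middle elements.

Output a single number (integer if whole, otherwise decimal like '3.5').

Answer: 22

Derivation:
Step 1: insert 16 -> lo=[16] (size 1, max 16) hi=[] (size 0) -> median=16
Step 2: insert 22 -> lo=[16] (size 1, max 16) hi=[22] (size 1, min 22) -> median=19
Step 3: insert 44 -> lo=[16, 22] (size 2, max 22) hi=[44] (size 1, min 44) -> median=22
Step 4: insert 8 -> lo=[8, 16] (size 2, max 16) hi=[22, 44] (size 2, min 22) -> median=19
Step 5: insert 44 -> lo=[8, 16, 22] (size 3, max 22) hi=[44, 44] (size 2, min 44) -> median=22
Step 6: insert 37 -> lo=[8, 16, 22] (size 3, max 22) hi=[37, 44, 44] (size 3, min 37) -> median=29.5
Step 7: insert 12 -> lo=[8, 12, 16, 22] (size 4, max 22) hi=[37, 44, 44] (size 3, min 37) -> median=22
Step 8: insert 36 -> lo=[8, 12, 16, 22] (size 4, max 22) hi=[36, 37, 44, 44] (size 4, min 36) -> median=29
Step 9: insert 9 -> lo=[8, 9, 12, 16, 22] (size 5, max 22) hi=[36, 37, 44, 44] (size 4, min 36) -> median=22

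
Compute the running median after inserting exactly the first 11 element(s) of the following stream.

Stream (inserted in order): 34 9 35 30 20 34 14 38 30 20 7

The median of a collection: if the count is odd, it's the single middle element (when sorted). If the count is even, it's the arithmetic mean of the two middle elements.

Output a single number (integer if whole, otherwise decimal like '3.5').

Step 1: insert 34 -> lo=[34] (size 1, max 34) hi=[] (size 0) -> median=34
Step 2: insert 9 -> lo=[9] (size 1, max 9) hi=[34] (size 1, min 34) -> median=21.5
Step 3: insert 35 -> lo=[9, 34] (size 2, max 34) hi=[35] (size 1, min 35) -> median=34
Step 4: insert 30 -> lo=[9, 30] (size 2, max 30) hi=[34, 35] (size 2, min 34) -> median=32
Step 5: insert 20 -> lo=[9, 20, 30] (size 3, max 30) hi=[34, 35] (size 2, min 34) -> median=30
Step 6: insert 34 -> lo=[9, 20, 30] (size 3, max 30) hi=[34, 34, 35] (size 3, min 34) -> median=32
Step 7: insert 14 -> lo=[9, 14, 20, 30] (size 4, max 30) hi=[34, 34, 35] (size 3, min 34) -> median=30
Step 8: insert 38 -> lo=[9, 14, 20, 30] (size 4, max 30) hi=[34, 34, 35, 38] (size 4, min 34) -> median=32
Step 9: insert 30 -> lo=[9, 14, 20, 30, 30] (size 5, max 30) hi=[34, 34, 35, 38] (size 4, min 34) -> median=30
Step 10: insert 20 -> lo=[9, 14, 20, 20, 30] (size 5, max 30) hi=[30, 34, 34, 35, 38] (size 5, min 30) -> median=30
Step 11: insert 7 -> lo=[7, 9, 14, 20, 20, 30] (size 6, max 30) hi=[30, 34, 34, 35, 38] (size 5, min 30) -> median=30

Answer: 30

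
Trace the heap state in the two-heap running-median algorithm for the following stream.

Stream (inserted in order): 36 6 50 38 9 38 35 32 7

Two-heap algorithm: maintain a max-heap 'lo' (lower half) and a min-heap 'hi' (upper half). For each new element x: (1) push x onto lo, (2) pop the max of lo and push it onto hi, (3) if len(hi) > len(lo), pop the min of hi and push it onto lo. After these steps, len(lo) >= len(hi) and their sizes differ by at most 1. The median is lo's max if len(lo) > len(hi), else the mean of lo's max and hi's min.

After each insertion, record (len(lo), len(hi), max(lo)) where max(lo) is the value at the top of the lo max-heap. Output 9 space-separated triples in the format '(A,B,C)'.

Answer: (1,0,36) (1,1,6) (2,1,36) (2,2,36) (3,2,36) (3,3,36) (4,3,36) (4,4,35) (5,4,35)

Derivation:
Step 1: insert 36 -> lo=[36] hi=[] -> (len(lo)=1, len(hi)=0, max(lo)=36)
Step 2: insert 6 -> lo=[6] hi=[36] -> (len(lo)=1, len(hi)=1, max(lo)=6)
Step 3: insert 50 -> lo=[6, 36] hi=[50] -> (len(lo)=2, len(hi)=1, max(lo)=36)
Step 4: insert 38 -> lo=[6, 36] hi=[38, 50] -> (len(lo)=2, len(hi)=2, max(lo)=36)
Step 5: insert 9 -> lo=[6, 9, 36] hi=[38, 50] -> (len(lo)=3, len(hi)=2, max(lo)=36)
Step 6: insert 38 -> lo=[6, 9, 36] hi=[38, 38, 50] -> (len(lo)=3, len(hi)=3, max(lo)=36)
Step 7: insert 35 -> lo=[6, 9, 35, 36] hi=[38, 38, 50] -> (len(lo)=4, len(hi)=3, max(lo)=36)
Step 8: insert 32 -> lo=[6, 9, 32, 35] hi=[36, 38, 38, 50] -> (len(lo)=4, len(hi)=4, max(lo)=35)
Step 9: insert 7 -> lo=[6, 7, 9, 32, 35] hi=[36, 38, 38, 50] -> (len(lo)=5, len(hi)=4, max(lo)=35)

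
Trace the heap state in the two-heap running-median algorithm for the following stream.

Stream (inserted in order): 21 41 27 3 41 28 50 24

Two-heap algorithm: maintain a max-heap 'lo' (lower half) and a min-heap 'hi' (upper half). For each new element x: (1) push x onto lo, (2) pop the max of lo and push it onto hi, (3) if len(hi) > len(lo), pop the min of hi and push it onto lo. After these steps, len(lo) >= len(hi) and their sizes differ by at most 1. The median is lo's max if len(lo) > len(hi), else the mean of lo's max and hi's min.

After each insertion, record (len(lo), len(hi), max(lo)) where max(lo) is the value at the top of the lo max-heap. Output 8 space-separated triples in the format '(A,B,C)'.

Step 1: insert 21 -> lo=[21] hi=[] -> (len(lo)=1, len(hi)=0, max(lo)=21)
Step 2: insert 41 -> lo=[21] hi=[41] -> (len(lo)=1, len(hi)=1, max(lo)=21)
Step 3: insert 27 -> lo=[21, 27] hi=[41] -> (len(lo)=2, len(hi)=1, max(lo)=27)
Step 4: insert 3 -> lo=[3, 21] hi=[27, 41] -> (len(lo)=2, len(hi)=2, max(lo)=21)
Step 5: insert 41 -> lo=[3, 21, 27] hi=[41, 41] -> (len(lo)=3, len(hi)=2, max(lo)=27)
Step 6: insert 28 -> lo=[3, 21, 27] hi=[28, 41, 41] -> (len(lo)=3, len(hi)=3, max(lo)=27)
Step 7: insert 50 -> lo=[3, 21, 27, 28] hi=[41, 41, 50] -> (len(lo)=4, len(hi)=3, max(lo)=28)
Step 8: insert 24 -> lo=[3, 21, 24, 27] hi=[28, 41, 41, 50] -> (len(lo)=4, len(hi)=4, max(lo)=27)

Answer: (1,0,21) (1,1,21) (2,1,27) (2,2,21) (3,2,27) (3,3,27) (4,3,28) (4,4,27)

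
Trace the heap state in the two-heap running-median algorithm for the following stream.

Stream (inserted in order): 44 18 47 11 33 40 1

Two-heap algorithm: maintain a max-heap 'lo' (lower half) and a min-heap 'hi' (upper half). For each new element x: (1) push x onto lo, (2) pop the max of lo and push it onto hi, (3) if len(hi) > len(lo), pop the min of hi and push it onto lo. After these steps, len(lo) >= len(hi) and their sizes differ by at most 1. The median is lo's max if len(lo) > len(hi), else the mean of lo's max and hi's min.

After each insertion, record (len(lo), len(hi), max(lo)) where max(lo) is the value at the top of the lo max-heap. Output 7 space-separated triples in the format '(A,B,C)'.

Answer: (1,0,44) (1,1,18) (2,1,44) (2,2,18) (3,2,33) (3,3,33) (4,3,33)

Derivation:
Step 1: insert 44 -> lo=[44] hi=[] -> (len(lo)=1, len(hi)=0, max(lo)=44)
Step 2: insert 18 -> lo=[18] hi=[44] -> (len(lo)=1, len(hi)=1, max(lo)=18)
Step 3: insert 47 -> lo=[18, 44] hi=[47] -> (len(lo)=2, len(hi)=1, max(lo)=44)
Step 4: insert 11 -> lo=[11, 18] hi=[44, 47] -> (len(lo)=2, len(hi)=2, max(lo)=18)
Step 5: insert 33 -> lo=[11, 18, 33] hi=[44, 47] -> (len(lo)=3, len(hi)=2, max(lo)=33)
Step 6: insert 40 -> lo=[11, 18, 33] hi=[40, 44, 47] -> (len(lo)=3, len(hi)=3, max(lo)=33)
Step 7: insert 1 -> lo=[1, 11, 18, 33] hi=[40, 44, 47] -> (len(lo)=4, len(hi)=3, max(lo)=33)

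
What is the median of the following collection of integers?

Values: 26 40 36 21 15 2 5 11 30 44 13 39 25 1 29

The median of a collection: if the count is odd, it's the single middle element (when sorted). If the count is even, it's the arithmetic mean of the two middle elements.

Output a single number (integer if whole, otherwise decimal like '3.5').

Step 1: insert 26 -> lo=[26] (size 1, max 26) hi=[] (size 0) -> median=26
Step 2: insert 40 -> lo=[26] (size 1, max 26) hi=[40] (size 1, min 40) -> median=33
Step 3: insert 36 -> lo=[26, 36] (size 2, max 36) hi=[40] (size 1, min 40) -> median=36
Step 4: insert 21 -> lo=[21, 26] (size 2, max 26) hi=[36, 40] (size 2, min 36) -> median=31
Step 5: insert 15 -> lo=[15, 21, 26] (size 3, max 26) hi=[36, 40] (size 2, min 36) -> median=26
Step 6: insert 2 -> lo=[2, 15, 21] (size 3, max 21) hi=[26, 36, 40] (size 3, min 26) -> median=23.5
Step 7: insert 5 -> lo=[2, 5, 15, 21] (size 4, max 21) hi=[26, 36, 40] (size 3, min 26) -> median=21
Step 8: insert 11 -> lo=[2, 5, 11, 15] (size 4, max 15) hi=[21, 26, 36, 40] (size 4, min 21) -> median=18
Step 9: insert 30 -> lo=[2, 5, 11, 15, 21] (size 5, max 21) hi=[26, 30, 36, 40] (size 4, min 26) -> median=21
Step 10: insert 44 -> lo=[2, 5, 11, 15, 21] (size 5, max 21) hi=[26, 30, 36, 40, 44] (size 5, min 26) -> median=23.5
Step 11: insert 13 -> lo=[2, 5, 11, 13, 15, 21] (size 6, max 21) hi=[26, 30, 36, 40, 44] (size 5, min 26) -> median=21
Step 12: insert 39 -> lo=[2, 5, 11, 13, 15, 21] (size 6, max 21) hi=[26, 30, 36, 39, 40, 44] (size 6, min 26) -> median=23.5
Step 13: insert 25 -> lo=[2, 5, 11, 13, 15, 21, 25] (size 7, max 25) hi=[26, 30, 36, 39, 40, 44] (size 6, min 26) -> median=25
Step 14: insert 1 -> lo=[1, 2, 5, 11, 13, 15, 21] (size 7, max 21) hi=[25, 26, 30, 36, 39, 40, 44] (size 7, min 25) -> median=23
Step 15: insert 29 -> lo=[1, 2, 5, 11, 13, 15, 21, 25] (size 8, max 25) hi=[26, 29, 30, 36, 39, 40, 44] (size 7, min 26) -> median=25

Answer: 25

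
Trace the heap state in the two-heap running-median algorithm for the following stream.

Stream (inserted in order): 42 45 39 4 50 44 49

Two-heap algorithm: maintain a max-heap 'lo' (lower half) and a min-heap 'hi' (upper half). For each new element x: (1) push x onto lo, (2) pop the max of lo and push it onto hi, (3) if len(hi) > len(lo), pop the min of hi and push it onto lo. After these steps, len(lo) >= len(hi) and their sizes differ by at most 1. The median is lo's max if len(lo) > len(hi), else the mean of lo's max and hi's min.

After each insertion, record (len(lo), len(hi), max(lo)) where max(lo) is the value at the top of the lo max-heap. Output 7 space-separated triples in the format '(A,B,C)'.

Step 1: insert 42 -> lo=[42] hi=[] -> (len(lo)=1, len(hi)=0, max(lo)=42)
Step 2: insert 45 -> lo=[42] hi=[45] -> (len(lo)=1, len(hi)=1, max(lo)=42)
Step 3: insert 39 -> lo=[39, 42] hi=[45] -> (len(lo)=2, len(hi)=1, max(lo)=42)
Step 4: insert 4 -> lo=[4, 39] hi=[42, 45] -> (len(lo)=2, len(hi)=2, max(lo)=39)
Step 5: insert 50 -> lo=[4, 39, 42] hi=[45, 50] -> (len(lo)=3, len(hi)=2, max(lo)=42)
Step 6: insert 44 -> lo=[4, 39, 42] hi=[44, 45, 50] -> (len(lo)=3, len(hi)=3, max(lo)=42)
Step 7: insert 49 -> lo=[4, 39, 42, 44] hi=[45, 49, 50] -> (len(lo)=4, len(hi)=3, max(lo)=44)

Answer: (1,0,42) (1,1,42) (2,1,42) (2,2,39) (3,2,42) (3,3,42) (4,3,44)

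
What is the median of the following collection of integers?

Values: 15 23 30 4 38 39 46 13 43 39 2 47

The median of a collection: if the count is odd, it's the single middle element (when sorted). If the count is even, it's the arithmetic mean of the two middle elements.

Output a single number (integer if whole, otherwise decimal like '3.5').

Answer: 34

Derivation:
Step 1: insert 15 -> lo=[15] (size 1, max 15) hi=[] (size 0) -> median=15
Step 2: insert 23 -> lo=[15] (size 1, max 15) hi=[23] (size 1, min 23) -> median=19
Step 3: insert 30 -> lo=[15, 23] (size 2, max 23) hi=[30] (size 1, min 30) -> median=23
Step 4: insert 4 -> lo=[4, 15] (size 2, max 15) hi=[23, 30] (size 2, min 23) -> median=19
Step 5: insert 38 -> lo=[4, 15, 23] (size 3, max 23) hi=[30, 38] (size 2, min 30) -> median=23
Step 6: insert 39 -> lo=[4, 15, 23] (size 3, max 23) hi=[30, 38, 39] (size 3, min 30) -> median=26.5
Step 7: insert 46 -> lo=[4, 15, 23, 30] (size 4, max 30) hi=[38, 39, 46] (size 3, min 38) -> median=30
Step 8: insert 13 -> lo=[4, 13, 15, 23] (size 4, max 23) hi=[30, 38, 39, 46] (size 4, min 30) -> median=26.5
Step 9: insert 43 -> lo=[4, 13, 15, 23, 30] (size 5, max 30) hi=[38, 39, 43, 46] (size 4, min 38) -> median=30
Step 10: insert 39 -> lo=[4, 13, 15, 23, 30] (size 5, max 30) hi=[38, 39, 39, 43, 46] (size 5, min 38) -> median=34
Step 11: insert 2 -> lo=[2, 4, 13, 15, 23, 30] (size 6, max 30) hi=[38, 39, 39, 43, 46] (size 5, min 38) -> median=30
Step 12: insert 47 -> lo=[2, 4, 13, 15, 23, 30] (size 6, max 30) hi=[38, 39, 39, 43, 46, 47] (size 6, min 38) -> median=34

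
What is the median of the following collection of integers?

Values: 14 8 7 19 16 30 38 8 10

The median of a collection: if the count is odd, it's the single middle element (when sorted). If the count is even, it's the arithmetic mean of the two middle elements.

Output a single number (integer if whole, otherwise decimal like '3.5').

Step 1: insert 14 -> lo=[14] (size 1, max 14) hi=[] (size 0) -> median=14
Step 2: insert 8 -> lo=[8] (size 1, max 8) hi=[14] (size 1, min 14) -> median=11
Step 3: insert 7 -> lo=[7, 8] (size 2, max 8) hi=[14] (size 1, min 14) -> median=8
Step 4: insert 19 -> lo=[7, 8] (size 2, max 8) hi=[14, 19] (size 2, min 14) -> median=11
Step 5: insert 16 -> lo=[7, 8, 14] (size 3, max 14) hi=[16, 19] (size 2, min 16) -> median=14
Step 6: insert 30 -> lo=[7, 8, 14] (size 3, max 14) hi=[16, 19, 30] (size 3, min 16) -> median=15
Step 7: insert 38 -> lo=[7, 8, 14, 16] (size 4, max 16) hi=[19, 30, 38] (size 3, min 19) -> median=16
Step 8: insert 8 -> lo=[7, 8, 8, 14] (size 4, max 14) hi=[16, 19, 30, 38] (size 4, min 16) -> median=15
Step 9: insert 10 -> lo=[7, 8, 8, 10, 14] (size 5, max 14) hi=[16, 19, 30, 38] (size 4, min 16) -> median=14

Answer: 14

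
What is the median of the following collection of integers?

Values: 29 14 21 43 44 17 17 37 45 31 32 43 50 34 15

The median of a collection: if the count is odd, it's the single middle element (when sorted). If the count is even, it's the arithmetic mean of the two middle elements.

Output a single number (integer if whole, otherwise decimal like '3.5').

Answer: 32

Derivation:
Step 1: insert 29 -> lo=[29] (size 1, max 29) hi=[] (size 0) -> median=29
Step 2: insert 14 -> lo=[14] (size 1, max 14) hi=[29] (size 1, min 29) -> median=21.5
Step 3: insert 21 -> lo=[14, 21] (size 2, max 21) hi=[29] (size 1, min 29) -> median=21
Step 4: insert 43 -> lo=[14, 21] (size 2, max 21) hi=[29, 43] (size 2, min 29) -> median=25
Step 5: insert 44 -> lo=[14, 21, 29] (size 3, max 29) hi=[43, 44] (size 2, min 43) -> median=29
Step 6: insert 17 -> lo=[14, 17, 21] (size 3, max 21) hi=[29, 43, 44] (size 3, min 29) -> median=25
Step 7: insert 17 -> lo=[14, 17, 17, 21] (size 4, max 21) hi=[29, 43, 44] (size 3, min 29) -> median=21
Step 8: insert 37 -> lo=[14, 17, 17, 21] (size 4, max 21) hi=[29, 37, 43, 44] (size 4, min 29) -> median=25
Step 9: insert 45 -> lo=[14, 17, 17, 21, 29] (size 5, max 29) hi=[37, 43, 44, 45] (size 4, min 37) -> median=29
Step 10: insert 31 -> lo=[14, 17, 17, 21, 29] (size 5, max 29) hi=[31, 37, 43, 44, 45] (size 5, min 31) -> median=30
Step 11: insert 32 -> lo=[14, 17, 17, 21, 29, 31] (size 6, max 31) hi=[32, 37, 43, 44, 45] (size 5, min 32) -> median=31
Step 12: insert 43 -> lo=[14, 17, 17, 21, 29, 31] (size 6, max 31) hi=[32, 37, 43, 43, 44, 45] (size 6, min 32) -> median=31.5
Step 13: insert 50 -> lo=[14, 17, 17, 21, 29, 31, 32] (size 7, max 32) hi=[37, 43, 43, 44, 45, 50] (size 6, min 37) -> median=32
Step 14: insert 34 -> lo=[14, 17, 17, 21, 29, 31, 32] (size 7, max 32) hi=[34, 37, 43, 43, 44, 45, 50] (size 7, min 34) -> median=33
Step 15: insert 15 -> lo=[14, 15, 17, 17, 21, 29, 31, 32] (size 8, max 32) hi=[34, 37, 43, 43, 44, 45, 50] (size 7, min 34) -> median=32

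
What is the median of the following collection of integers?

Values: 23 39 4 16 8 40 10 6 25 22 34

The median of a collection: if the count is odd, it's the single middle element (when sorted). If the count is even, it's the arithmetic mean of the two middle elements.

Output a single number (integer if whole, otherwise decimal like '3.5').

Answer: 22

Derivation:
Step 1: insert 23 -> lo=[23] (size 1, max 23) hi=[] (size 0) -> median=23
Step 2: insert 39 -> lo=[23] (size 1, max 23) hi=[39] (size 1, min 39) -> median=31
Step 3: insert 4 -> lo=[4, 23] (size 2, max 23) hi=[39] (size 1, min 39) -> median=23
Step 4: insert 16 -> lo=[4, 16] (size 2, max 16) hi=[23, 39] (size 2, min 23) -> median=19.5
Step 5: insert 8 -> lo=[4, 8, 16] (size 3, max 16) hi=[23, 39] (size 2, min 23) -> median=16
Step 6: insert 40 -> lo=[4, 8, 16] (size 3, max 16) hi=[23, 39, 40] (size 3, min 23) -> median=19.5
Step 7: insert 10 -> lo=[4, 8, 10, 16] (size 4, max 16) hi=[23, 39, 40] (size 3, min 23) -> median=16
Step 8: insert 6 -> lo=[4, 6, 8, 10] (size 4, max 10) hi=[16, 23, 39, 40] (size 4, min 16) -> median=13
Step 9: insert 25 -> lo=[4, 6, 8, 10, 16] (size 5, max 16) hi=[23, 25, 39, 40] (size 4, min 23) -> median=16
Step 10: insert 22 -> lo=[4, 6, 8, 10, 16] (size 5, max 16) hi=[22, 23, 25, 39, 40] (size 5, min 22) -> median=19
Step 11: insert 34 -> lo=[4, 6, 8, 10, 16, 22] (size 6, max 22) hi=[23, 25, 34, 39, 40] (size 5, min 23) -> median=22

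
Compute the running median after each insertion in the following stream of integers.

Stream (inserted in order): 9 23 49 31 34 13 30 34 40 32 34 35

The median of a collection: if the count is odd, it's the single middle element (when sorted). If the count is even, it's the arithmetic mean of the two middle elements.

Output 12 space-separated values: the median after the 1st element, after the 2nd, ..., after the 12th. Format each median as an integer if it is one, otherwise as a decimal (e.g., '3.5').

Step 1: insert 9 -> lo=[9] (size 1, max 9) hi=[] (size 0) -> median=9
Step 2: insert 23 -> lo=[9] (size 1, max 9) hi=[23] (size 1, min 23) -> median=16
Step 3: insert 49 -> lo=[9, 23] (size 2, max 23) hi=[49] (size 1, min 49) -> median=23
Step 4: insert 31 -> lo=[9, 23] (size 2, max 23) hi=[31, 49] (size 2, min 31) -> median=27
Step 5: insert 34 -> lo=[9, 23, 31] (size 3, max 31) hi=[34, 49] (size 2, min 34) -> median=31
Step 6: insert 13 -> lo=[9, 13, 23] (size 3, max 23) hi=[31, 34, 49] (size 3, min 31) -> median=27
Step 7: insert 30 -> lo=[9, 13, 23, 30] (size 4, max 30) hi=[31, 34, 49] (size 3, min 31) -> median=30
Step 8: insert 34 -> lo=[9, 13, 23, 30] (size 4, max 30) hi=[31, 34, 34, 49] (size 4, min 31) -> median=30.5
Step 9: insert 40 -> lo=[9, 13, 23, 30, 31] (size 5, max 31) hi=[34, 34, 40, 49] (size 4, min 34) -> median=31
Step 10: insert 32 -> lo=[9, 13, 23, 30, 31] (size 5, max 31) hi=[32, 34, 34, 40, 49] (size 5, min 32) -> median=31.5
Step 11: insert 34 -> lo=[9, 13, 23, 30, 31, 32] (size 6, max 32) hi=[34, 34, 34, 40, 49] (size 5, min 34) -> median=32
Step 12: insert 35 -> lo=[9, 13, 23, 30, 31, 32] (size 6, max 32) hi=[34, 34, 34, 35, 40, 49] (size 6, min 34) -> median=33

Answer: 9 16 23 27 31 27 30 30.5 31 31.5 32 33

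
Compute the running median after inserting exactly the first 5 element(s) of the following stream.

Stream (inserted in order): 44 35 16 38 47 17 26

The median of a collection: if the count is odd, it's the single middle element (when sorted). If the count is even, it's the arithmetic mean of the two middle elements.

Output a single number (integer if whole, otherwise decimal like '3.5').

Answer: 38

Derivation:
Step 1: insert 44 -> lo=[44] (size 1, max 44) hi=[] (size 0) -> median=44
Step 2: insert 35 -> lo=[35] (size 1, max 35) hi=[44] (size 1, min 44) -> median=39.5
Step 3: insert 16 -> lo=[16, 35] (size 2, max 35) hi=[44] (size 1, min 44) -> median=35
Step 4: insert 38 -> lo=[16, 35] (size 2, max 35) hi=[38, 44] (size 2, min 38) -> median=36.5
Step 5: insert 47 -> lo=[16, 35, 38] (size 3, max 38) hi=[44, 47] (size 2, min 44) -> median=38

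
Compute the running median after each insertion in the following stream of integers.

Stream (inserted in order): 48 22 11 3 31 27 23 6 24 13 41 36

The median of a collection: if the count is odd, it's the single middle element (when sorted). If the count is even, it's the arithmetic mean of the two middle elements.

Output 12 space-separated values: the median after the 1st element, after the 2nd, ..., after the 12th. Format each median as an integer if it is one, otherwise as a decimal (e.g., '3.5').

Step 1: insert 48 -> lo=[48] (size 1, max 48) hi=[] (size 0) -> median=48
Step 2: insert 22 -> lo=[22] (size 1, max 22) hi=[48] (size 1, min 48) -> median=35
Step 3: insert 11 -> lo=[11, 22] (size 2, max 22) hi=[48] (size 1, min 48) -> median=22
Step 4: insert 3 -> lo=[3, 11] (size 2, max 11) hi=[22, 48] (size 2, min 22) -> median=16.5
Step 5: insert 31 -> lo=[3, 11, 22] (size 3, max 22) hi=[31, 48] (size 2, min 31) -> median=22
Step 6: insert 27 -> lo=[3, 11, 22] (size 3, max 22) hi=[27, 31, 48] (size 3, min 27) -> median=24.5
Step 7: insert 23 -> lo=[3, 11, 22, 23] (size 4, max 23) hi=[27, 31, 48] (size 3, min 27) -> median=23
Step 8: insert 6 -> lo=[3, 6, 11, 22] (size 4, max 22) hi=[23, 27, 31, 48] (size 4, min 23) -> median=22.5
Step 9: insert 24 -> lo=[3, 6, 11, 22, 23] (size 5, max 23) hi=[24, 27, 31, 48] (size 4, min 24) -> median=23
Step 10: insert 13 -> lo=[3, 6, 11, 13, 22] (size 5, max 22) hi=[23, 24, 27, 31, 48] (size 5, min 23) -> median=22.5
Step 11: insert 41 -> lo=[3, 6, 11, 13, 22, 23] (size 6, max 23) hi=[24, 27, 31, 41, 48] (size 5, min 24) -> median=23
Step 12: insert 36 -> lo=[3, 6, 11, 13, 22, 23] (size 6, max 23) hi=[24, 27, 31, 36, 41, 48] (size 6, min 24) -> median=23.5

Answer: 48 35 22 16.5 22 24.5 23 22.5 23 22.5 23 23.5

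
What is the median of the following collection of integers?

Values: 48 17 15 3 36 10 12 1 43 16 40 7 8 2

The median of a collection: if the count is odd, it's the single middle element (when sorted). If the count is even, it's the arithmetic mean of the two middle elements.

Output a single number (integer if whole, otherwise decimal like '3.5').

Step 1: insert 48 -> lo=[48] (size 1, max 48) hi=[] (size 0) -> median=48
Step 2: insert 17 -> lo=[17] (size 1, max 17) hi=[48] (size 1, min 48) -> median=32.5
Step 3: insert 15 -> lo=[15, 17] (size 2, max 17) hi=[48] (size 1, min 48) -> median=17
Step 4: insert 3 -> lo=[3, 15] (size 2, max 15) hi=[17, 48] (size 2, min 17) -> median=16
Step 5: insert 36 -> lo=[3, 15, 17] (size 3, max 17) hi=[36, 48] (size 2, min 36) -> median=17
Step 6: insert 10 -> lo=[3, 10, 15] (size 3, max 15) hi=[17, 36, 48] (size 3, min 17) -> median=16
Step 7: insert 12 -> lo=[3, 10, 12, 15] (size 4, max 15) hi=[17, 36, 48] (size 3, min 17) -> median=15
Step 8: insert 1 -> lo=[1, 3, 10, 12] (size 4, max 12) hi=[15, 17, 36, 48] (size 4, min 15) -> median=13.5
Step 9: insert 43 -> lo=[1, 3, 10, 12, 15] (size 5, max 15) hi=[17, 36, 43, 48] (size 4, min 17) -> median=15
Step 10: insert 16 -> lo=[1, 3, 10, 12, 15] (size 5, max 15) hi=[16, 17, 36, 43, 48] (size 5, min 16) -> median=15.5
Step 11: insert 40 -> lo=[1, 3, 10, 12, 15, 16] (size 6, max 16) hi=[17, 36, 40, 43, 48] (size 5, min 17) -> median=16
Step 12: insert 7 -> lo=[1, 3, 7, 10, 12, 15] (size 6, max 15) hi=[16, 17, 36, 40, 43, 48] (size 6, min 16) -> median=15.5
Step 13: insert 8 -> lo=[1, 3, 7, 8, 10, 12, 15] (size 7, max 15) hi=[16, 17, 36, 40, 43, 48] (size 6, min 16) -> median=15
Step 14: insert 2 -> lo=[1, 2, 3, 7, 8, 10, 12] (size 7, max 12) hi=[15, 16, 17, 36, 40, 43, 48] (size 7, min 15) -> median=13.5

Answer: 13.5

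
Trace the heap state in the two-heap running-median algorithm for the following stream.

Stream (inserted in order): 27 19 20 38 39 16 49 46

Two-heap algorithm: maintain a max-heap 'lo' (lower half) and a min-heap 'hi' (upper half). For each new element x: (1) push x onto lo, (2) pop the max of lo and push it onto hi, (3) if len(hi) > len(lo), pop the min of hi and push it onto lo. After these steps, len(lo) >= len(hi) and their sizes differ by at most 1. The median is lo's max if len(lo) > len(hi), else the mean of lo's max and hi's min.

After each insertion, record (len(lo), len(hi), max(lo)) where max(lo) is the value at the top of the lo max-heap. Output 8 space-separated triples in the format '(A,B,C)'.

Step 1: insert 27 -> lo=[27] hi=[] -> (len(lo)=1, len(hi)=0, max(lo)=27)
Step 2: insert 19 -> lo=[19] hi=[27] -> (len(lo)=1, len(hi)=1, max(lo)=19)
Step 3: insert 20 -> lo=[19, 20] hi=[27] -> (len(lo)=2, len(hi)=1, max(lo)=20)
Step 4: insert 38 -> lo=[19, 20] hi=[27, 38] -> (len(lo)=2, len(hi)=2, max(lo)=20)
Step 5: insert 39 -> lo=[19, 20, 27] hi=[38, 39] -> (len(lo)=3, len(hi)=2, max(lo)=27)
Step 6: insert 16 -> lo=[16, 19, 20] hi=[27, 38, 39] -> (len(lo)=3, len(hi)=3, max(lo)=20)
Step 7: insert 49 -> lo=[16, 19, 20, 27] hi=[38, 39, 49] -> (len(lo)=4, len(hi)=3, max(lo)=27)
Step 8: insert 46 -> lo=[16, 19, 20, 27] hi=[38, 39, 46, 49] -> (len(lo)=4, len(hi)=4, max(lo)=27)

Answer: (1,0,27) (1,1,19) (2,1,20) (2,2,20) (3,2,27) (3,3,20) (4,3,27) (4,4,27)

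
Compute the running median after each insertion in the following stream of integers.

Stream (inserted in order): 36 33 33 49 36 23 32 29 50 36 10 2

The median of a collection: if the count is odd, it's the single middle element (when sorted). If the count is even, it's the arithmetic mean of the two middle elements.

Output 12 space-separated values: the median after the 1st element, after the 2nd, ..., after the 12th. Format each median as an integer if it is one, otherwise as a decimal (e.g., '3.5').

Answer: 36 34.5 33 34.5 36 34.5 33 33 33 34.5 33 33

Derivation:
Step 1: insert 36 -> lo=[36] (size 1, max 36) hi=[] (size 0) -> median=36
Step 2: insert 33 -> lo=[33] (size 1, max 33) hi=[36] (size 1, min 36) -> median=34.5
Step 3: insert 33 -> lo=[33, 33] (size 2, max 33) hi=[36] (size 1, min 36) -> median=33
Step 4: insert 49 -> lo=[33, 33] (size 2, max 33) hi=[36, 49] (size 2, min 36) -> median=34.5
Step 5: insert 36 -> lo=[33, 33, 36] (size 3, max 36) hi=[36, 49] (size 2, min 36) -> median=36
Step 6: insert 23 -> lo=[23, 33, 33] (size 3, max 33) hi=[36, 36, 49] (size 3, min 36) -> median=34.5
Step 7: insert 32 -> lo=[23, 32, 33, 33] (size 4, max 33) hi=[36, 36, 49] (size 3, min 36) -> median=33
Step 8: insert 29 -> lo=[23, 29, 32, 33] (size 4, max 33) hi=[33, 36, 36, 49] (size 4, min 33) -> median=33
Step 9: insert 50 -> lo=[23, 29, 32, 33, 33] (size 5, max 33) hi=[36, 36, 49, 50] (size 4, min 36) -> median=33
Step 10: insert 36 -> lo=[23, 29, 32, 33, 33] (size 5, max 33) hi=[36, 36, 36, 49, 50] (size 5, min 36) -> median=34.5
Step 11: insert 10 -> lo=[10, 23, 29, 32, 33, 33] (size 6, max 33) hi=[36, 36, 36, 49, 50] (size 5, min 36) -> median=33
Step 12: insert 2 -> lo=[2, 10, 23, 29, 32, 33] (size 6, max 33) hi=[33, 36, 36, 36, 49, 50] (size 6, min 33) -> median=33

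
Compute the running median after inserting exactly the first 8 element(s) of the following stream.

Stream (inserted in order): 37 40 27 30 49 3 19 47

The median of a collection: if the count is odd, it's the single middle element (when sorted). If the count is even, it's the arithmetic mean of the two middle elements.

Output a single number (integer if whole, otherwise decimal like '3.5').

Answer: 33.5

Derivation:
Step 1: insert 37 -> lo=[37] (size 1, max 37) hi=[] (size 0) -> median=37
Step 2: insert 40 -> lo=[37] (size 1, max 37) hi=[40] (size 1, min 40) -> median=38.5
Step 3: insert 27 -> lo=[27, 37] (size 2, max 37) hi=[40] (size 1, min 40) -> median=37
Step 4: insert 30 -> lo=[27, 30] (size 2, max 30) hi=[37, 40] (size 2, min 37) -> median=33.5
Step 5: insert 49 -> lo=[27, 30, 37] (size 3, max 37) hi=[40, 49] (size 2, min 40) -> median=37
Step 6: insert 3 -> lo=[3, 27, 30] (size 3, max 30) hi=[37, 40, 49] (size 3, min 37) -> median=33.5
Step 7: insert 19 -> lo=[3, 19, 27, 30] (size 4, max 30) hi=[37, 40, 49] (size 3, min 37) -> median=30
Step 8: insert 47 -> lo=[3, 19, 27, 30] (size 4, max 30) hi=[37, 40, 47, 49] (size 4, min 37) -> median=33.5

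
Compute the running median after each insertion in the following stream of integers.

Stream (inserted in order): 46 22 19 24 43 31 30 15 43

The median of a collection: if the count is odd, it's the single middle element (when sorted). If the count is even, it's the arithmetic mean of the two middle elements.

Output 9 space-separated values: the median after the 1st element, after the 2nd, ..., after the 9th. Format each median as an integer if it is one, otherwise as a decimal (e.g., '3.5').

Answer: 46 34 22 23 24 27.5 30 27 30

Derivation:
Step 1: insert 46 -> lo=[46] (size 1, max 46) hi=[] (size 0) -> median=46
Step 2: insert 22 -> lo=[22] (size 1, max 22) hi=[46] (size 1, min 46) -> median=34
Step 3: insert 19 -> lo=[19, 22] (size 2, max 22) hi=[46] (size 1, min 46) -> median=22
Step 4: insert 24 -> lo=[19, 22] (size 2, max 22) hi=[24, 46] (size 2, min 24) -> median=23
Step 5: insert 43 -> lo=[19, 22, 24] (size 3, max 24) hi=[43, 46] (size 2, min 43) -> median=24
Step 6: insert 31 -> lo=[19, 22, 24] (size 3, max 24) hi=[31, 43, 46] (size 3, min 31) -> median=27.5
Step 7: insert 30 -> lo=[19, 22, 24, 30] (size 4, max 30) hi=[31, 43, 46] (size 3, min 31) -> median=30
Step 8: insert 15 -> lo=[15, 19, 22, 24] (size 4, max 24) hi=[30, 31, 43, 46] (size 4, min 30) -> median=27
Step 9: insert 43 -> lo=[15, 19, 22, 24, 30] (size 5, max 30) hi=[31, 43, 43, 46] (size 4, min 31) -> median=30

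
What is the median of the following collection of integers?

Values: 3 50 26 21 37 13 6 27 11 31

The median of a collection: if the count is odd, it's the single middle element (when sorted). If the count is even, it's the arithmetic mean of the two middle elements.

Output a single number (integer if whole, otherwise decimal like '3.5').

Step 1: insert 3 -> lo=[3] (size 1, max 3) hi=[] (size 0) -> median=3
Step 2: insert 50 -> lo=[3] (size 1, max 3) hi=[50] (size 1, min 50) -> median=26.5
Step 3: insert 26 -> lo=[3, 26] (size 2, max 26) hi=[50] (size 1, min 50) -> median=26
Step 4: insert 21 -> lo=[3, 21] (size 2, max 21) hi=[26, 50] (size 2, min 26) -> median=23.5
Step 5: insert 37 -> lo=[3, 21, 26] (size 3, max 26) hi=[37, 50] (size 2, min 37) -> median=26
Step 6: insert 13 -> lo=[3, 13, 21] (size 3, max 21) hi=[26, 37, 50] (size 3, min 26) -> median=23.5
Step 7: insert 6 -> lo=[3, 6, 13, 21] (size 4, max 21) hi=[26, 37, 50] (size 3, min 26) -> median=21
Step 8: insert 27 -> lo=[3, 6, 13, 21] (size 4, max 21) hi=[26, 27, 37, 50] (size 4, min 26) -> median=23.5
Step 9: insert 11 -> lo=[3, 6, 11, 13, 21] (size 5, max 21) hi=[26, 27, 37, 50] (size 4, min 26) -> median=21
Step 10: insert 31 -> lo=[3, 6, 11, 13, 21] (size 5, max 21) hi=[26, 27, 31, 37, 50] (size 5, min 26) -> median=23.5

Answer: 23.5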